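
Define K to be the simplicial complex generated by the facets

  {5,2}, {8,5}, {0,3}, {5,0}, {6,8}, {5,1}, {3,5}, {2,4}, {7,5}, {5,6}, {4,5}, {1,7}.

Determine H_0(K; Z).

H_0 = Z.

Order the vertices as 0 < 1 < 2 < 3 < 4 < 5 < 6 < 7 < 8. Listing each simplex with vertices in this order, K has dimension 1 with simplices:

  0-simplices (9): [0], [1], [2], [3], [4], [5], [6], [7], [8]
  1-simplices (12): [0,3], [0,5], [1,5], [1,7], [2,4], [2,5], [3,5], [4,5], [5,6], [5,7], [5,8], [6,8]

so the chain groups are C_0 ≅ Z^9, C_1 ≅ Z^12.

The boundary map ∂_1: C_1 → C_0 is given by ∂[p,q] = [q] − [p].
The resulting 9×12 matrix has rank 8, and its Smith normal form has invariant factors (1,1,1,1,1,1,1,1).

Computing H_k = (kernel of ∂_k) / (image of ∂_{k+1}):

  H_0: rank C_0 − rank ∂_1 = 9 − 8 = 1, and the invariant factors of ∂_1 are all 1, so H_0 = Z.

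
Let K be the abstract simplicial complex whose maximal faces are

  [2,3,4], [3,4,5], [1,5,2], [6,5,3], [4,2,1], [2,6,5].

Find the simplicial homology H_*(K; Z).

Take the total order 1 < 2 < 3 < 4 < 5 < 6 on the vertex set. Then K (dimension 2) consists of the simplices:

  0-simplices (6): [1], [2], [3], [4], [5], [6]
  1-simplices (12): [1,2], [1,4], [1,5], [2,3], [2,4], [2,5], [2,6], [3,4], [3,5], [3,6], [4,5], [5,6]
  2-simplices (6): [1,2,4], [1,2,5], [2,3,4], [2,5,6], [3,4,5], [3,5,6]

Hence C_0 ≅ Z^6, C_1 ≅ Z^12, C_2 ≅ Z^6.

Boundary ∂_1: C_1 → C_0 maps an edge to its endpoints' difference, ∂[p,q] = q − p.
This gives a 6×12 integer matrix of rank 5; reducing to Smith normal form yields diagonal entries (1,1,1,1,1).

The boundary map ∂_2: C_2 → C_1 acts by ∂[p,q,r] = [q,r] − [p,r] + [p,q]. For instance
  ∂[1,2,4] = [2,4] − [1,4] + [1,2],
  ∂[3,5,6] = [5,6] − [3,6] + [3,5].
The resulting 12×6 matrix has rank 6, and its Smith normal form has invariant factors (1,1,1,1,1,1).

Reading off H_k = ker ∂_k / im ∂_{k+1}:

  H_0: rank C_0 − rank ∂_1 = 6 − 5 = 1, and the invariant factors of ∂_1 are all 1, so H_0 ≅ Z.
  H_1: rank ker ∂_1 − rank ∂_2 = (12 − 5) − 6 = 1, and the invariant factors of ∂_2 are all 1, so H_1 ≅ Z.
  H_2: rank ker ∂_2 − rank ∂_3 = (6 − 6) − 0 = 0, and there is no ∂_3, so H_2 ≅ 0.

H_0 ≅ Z,  H_1 ≅ Z,  H_2 = 0.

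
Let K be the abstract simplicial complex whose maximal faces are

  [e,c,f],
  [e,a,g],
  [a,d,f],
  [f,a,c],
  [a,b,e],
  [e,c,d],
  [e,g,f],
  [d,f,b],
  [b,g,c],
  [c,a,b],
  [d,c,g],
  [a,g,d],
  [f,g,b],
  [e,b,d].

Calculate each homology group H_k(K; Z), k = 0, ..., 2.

H_0 ≅ Z,  H_1 ≅ Z^2,  H_2 ≅ Z.

Order the vertices as a < b < c < d < e < f < g. Listing each simplex with vertices in this order, K has dimension 2 with simplices:

  0-simplices (7): a, b, c, d, e, f, g
  1-simplices (21): ab, ac, ad, ae, af, ag, bc, bd, be, bf, bg, cd, ce, cf, cg, de, df, dg, ef, eg, fg
  2-simplices (14): abc, abe, acf, adf, adg, aeg, bcg, bde, bdf, bfg, cde, cdg, cef, efg

Hence C_0 ≅ Z^7, C_1 ≅ Z^21, C_2 ≅ Z^14.

Boundary ∂_1: C_1 → C_0 maps an edge to its endpoints' difference, ∂[p,q] = q − p.
This gives a 7×21 integer matrix of rank 6; reducing to Smith normal form yields diagonal entries (1,1,1,1,1,1).

∂_2: C_2 → C_1 maps a triangle to the signed sum of its edges. For instance
  ∂bdf = df − bf + bd,
  ∂cde = de − ce + cd.
This gives a 21×14 integer matrix of rank 13; reducing to Smith normal form yields diagonal entries (1,1,1,1,1,1,1,1,1,1,1,1,1).

From H_k ≅ ker(∂_k) / im(∂_{k+1}) we obtain:

  H_0: rank C_0 − rank ∂_1 = 7 − 6 = 1, and the invariant factors of ∂_1 are all 1, so H_0 = Z.
  H_1: rank ker ∂_1 − rank ∂_2 = (21 − 6) − 13 = 2, and the invariant factors of ∂_2 are all 1, so H_1 = Z^2.
  H_2: rank ker ∂_2 − rank ∂_3 = (14 − 13) − 0 = 1, and there is no ∂_3, so H_2 = Z.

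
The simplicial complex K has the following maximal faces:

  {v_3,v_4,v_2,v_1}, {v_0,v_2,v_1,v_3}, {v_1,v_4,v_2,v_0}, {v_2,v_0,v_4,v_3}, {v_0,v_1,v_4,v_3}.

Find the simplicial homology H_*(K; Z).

H_0 ≅ Z,  H_1 = 0,  H_2 = 0,  H_3 ≅ Z.

K has 5 vertices, 10 edges, 10 triangles, 5 3-simplices.
rank ∂_0 = 0, rank ∂_1 = 4 ⇒ b_0 = 5 − 0 − 4 = 1; all invariant factors of ∂_1 are 1 so no torsion. So H_0 ≅ Z.
rank ∂_1 = 4, rank ∂_2 = 6 ⇒ b_1 = 10 − 4 − 6 = 0; all invariant factors of ∂_2 are 1 so no torsion. So H_1 ≅ 0.
rank ∂_2 = 6, rank ∂_3 = 4 ⇒ b_2 = 10 − 6 − 4 = 0; all invariant factors of ∂_3 are 1 so no torsion. So H_2 ≅ 0.
rank ∂_3 = 4, rank ∂_4 = 0 ⇒ b_3 = 5 − 4 − 0 = 1. So H_3 ≅ Z.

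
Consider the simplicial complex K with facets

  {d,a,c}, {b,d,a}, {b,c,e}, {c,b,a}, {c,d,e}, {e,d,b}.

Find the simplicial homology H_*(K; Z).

H_0 ≅ Z,  H_1 = 0,  H_2 ≅ Z.

We work with the vertex ordering a < b < c < d < e. The simplices of K, each written with vertices in increasing order, are:

  0-simplices (5): a, b, c, d, e
  1-simplices (9): ab, ac, ad, bc, bd, be, cd, ce, de
  2-simplices (6): abc, abd, acd, bce, bde, cde

so the chain groups are C_0 ≅ Z^5, C_1 ≅ Z^9, C_2 ≅ Z^6.

Boundary ∂_1: C_1 → C_0 maps an edge to its endpoints' difference, ∂[p,q] = q − p.
The resulting 5×9 matrix has rank 4, and its Smith normal form has invariant factors (1,1,1,1).

∂_2: C_2 → C_1 acts by ∂[p,q,r] = [q,r] − [p,r] + [p,q]. For instance
  ∂acd = cd − ad + ac,
  ∂cde = de − ce + cd.
The resulting 9×6 matrix has rank 5, and its Smith normal form has invariant factors (1,1,1,1,1).

Reading off H_k = ker ∂_k / im ∂_{k+1}:

  H_0: rank C_0 − rank ∂_1 = 5 − 4 = 1, and the invariant factors of ∂_1 are all 1, so H_0 ≅ Z.
  H_1: rank ker ∂_1 − rank ∂_2 = (9 − 4) − 5 = 0, and the invariant factors of ∂_2 are all 1, so H_1 ≅ 0.
  H_2: rank ker ∂_2 − rank ∂_3 = (6 − 5) − 0 = 1, and there is no ∂_3, so H_2 ≅ Z.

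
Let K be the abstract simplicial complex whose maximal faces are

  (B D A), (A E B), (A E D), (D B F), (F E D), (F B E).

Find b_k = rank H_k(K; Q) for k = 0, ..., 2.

b_0 = 1, b_1 = 0, b_2 = 1.

We work with the vertex ordering A < B < D < E < F. The simplices of K, each written with vertices in increasing order, are:

  0-simplices (5): A, B, D, E, F
  1-simplices (9): AB, AD, AE, BD, BE, BF, DE, DF, EF
  2-simplices (6): ABD, ABE, ADE, BDF, BEF, DEF

giving chain groups C_0 ≅ Z^5, C_1 ≅ Z^9, C_2 ≅ Z^6.

The boundary map ∂_1: C_1 → C_0 sends each edge [p,q] (with p < q) to q − p. For instance
  ∂BE = E − B.
As a 5×9 matrix over Z this has rank 4, with invariant factors (1,1,1,1).

The boundary map ∂_2: C_2 → C_1 maps a triangle to the signed sum of its edges. For instance
  ∂BDF = DF − BF + BD,
  ∂BEF = EF − BF + BE.
The resulting 9×6 matrix has rank 5, and its Smith normal form has invariant factors (1,1,1,1,1).

Computing H_k = (kernel of ∂_k) / (image of ∂_{k+1}):

  H_0: rank C_0 − rank ∂_1 = 5 − 4 = 1, and the invariant factors of ∂_1 are all 1, so H_0 ≅ Z.
  H_1: rank ker ∂_1 − rank ∂_2 = (9 − 4) − 5 = 0, and the invariant factors of ∂_2 are all 1, so H_1 ≅ 0.
  H_2: rank ker ∂_2 − rank ∂_3 = (6 − 5) − 0 = 1, and there is no ∂_3, so H_2 ≅ Z.

(K is a triangulation of the 2-sphere S^2.)

Hence the Betti numbers are b_0 = 1, b_1 = 0, b_2 = 1.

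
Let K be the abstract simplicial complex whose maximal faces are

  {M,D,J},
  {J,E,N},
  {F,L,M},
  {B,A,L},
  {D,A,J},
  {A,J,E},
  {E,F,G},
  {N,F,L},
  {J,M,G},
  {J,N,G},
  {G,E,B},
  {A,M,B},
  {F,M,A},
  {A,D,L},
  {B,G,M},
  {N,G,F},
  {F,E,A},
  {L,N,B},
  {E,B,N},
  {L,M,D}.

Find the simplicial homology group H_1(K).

Fix the vertex order A < B < D < E < F < G < J < L < M < N and write every simplex with vertices in increasing order. Then dim K = 2 and the simplices of K are:

  0-simplices (10): A, B, D, E, F, G, J, L, M, N
  1-simplices (30): AB, AD, AE, AF, AJ, AL, AM, BE, BG, BL, BM, BN, DJ, DL, DM, EF, EG, EJ, EN, FG, FL, FM, FN, GJ, GM, GN, JM, JN, LM, LN
  2-simplices (20): ABL, ABM, ADJ, ADL, AEF, AEJ, AFM, BEG, BEN, BGM, BLN, DJM, DLM, EFG, EJN, FGN, FLM, FLN, GJM, GJN

Hence C_0 ≅ Z^10, C_1 ≅ Z^30, C_2 ≅ Z^20.

∂_1: C_1 → C_0 is given by ∂[p,q] = [q] − [p].
The resulting 10×30 matrix has rank 9, and its Smith normal form has invariant factors (1,1,1,1,1,1,1,1,1).

The boundary map ∂_2: C_2 → C_1 sends each 2-simplex [p,q,r] to [q,r] − [p,r] + [p,q]. For instance
  ∂FLN = LN − FN + FL,
  ∂BLN = LN − BN + BL.
As a 30×20 matrix over Z this has rank 20, with invariant factors (1,1,1,1,1,1,1,1,1,1,1,1,1,1,1,1,1,1,1,2).

Computing H_k = (kernel of ∂_k) / (image of ∂_{k+1}):

  H_1: rank ker ∂_1 − rank ∂_2 = (30 − 9) − 20 = 1, and ∂_2 has invariant factor 2 > 1, so H_1 ≅ Z ⊕ Z/2.

H_1 = Z ⊕ Z/2.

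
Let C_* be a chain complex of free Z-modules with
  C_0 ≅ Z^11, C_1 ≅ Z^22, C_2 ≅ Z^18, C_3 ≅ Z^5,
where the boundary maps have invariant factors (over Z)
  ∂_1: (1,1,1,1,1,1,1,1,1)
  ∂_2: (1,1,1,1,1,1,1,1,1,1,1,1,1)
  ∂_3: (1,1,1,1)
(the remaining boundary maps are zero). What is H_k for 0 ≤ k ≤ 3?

H_0 = Z^2,  H_1 = 0,  H_2 = Z,  H_3 = Z.

H_0: b_0 = 11 − 0 − 9 = 2; torsion from ∂_1 factors > 1: none. So H_0 = Z^2.
H_1: b_1 = 22 − 9 − 13 = 0; torsion from ∂_2 factors > 1: none. So H_1 = 0.
H_2: b_2 = 18 − 13 − 4 = 1; torsion from ∂_3 factors > 1: none. So H_2 = Z.
H_3: b_3 = 5 − 4 − 0 = 1; torsion from ∂_4 factors > 1: none. So H_3 = Z.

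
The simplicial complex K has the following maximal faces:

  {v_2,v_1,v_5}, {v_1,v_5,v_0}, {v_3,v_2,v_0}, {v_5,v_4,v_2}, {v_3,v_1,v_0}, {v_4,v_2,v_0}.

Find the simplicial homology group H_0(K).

Fix the vertex order v_0 < v_1 < v_2 < v_3 < v_4 < v_5 and write every simplex with vertices in increasing order. Then dim K = 2 and the simplices of K are:

  0-simplices (6): [v_0], [v_1], [v_2], [v_3], [v_4], [v_5]
  1-simplices (12): [v_0,v_1], [v_0,v_2], [v_0,v_3], [v_0,v_4], [v_0,v_5], [v_1,v_2], [v_1,v_3], [v_1,v_5], [v_2,v_3], [v_2,v_4], [v_2,v_5], [v_4,v_5]
  2-simplices (6): [v_0,v_1,v_3], [v_0,v_1,v_5], [v_0,v_2,v_3], [v_0,v_2,v_4], [v_1,v_2,v_5], [v_2,v_4,v_5]

giving chain groups C_0 ≅ Z^6, C_1 ≅ Z^12, C_2 ≅ Z^6.

∂_1: C_1 → C_0 maps an edge to its endpoints' difference, ∂[p,q] = q − p. For instance
  ∂[v_0,v_4] = [v_4] − [v_0].
The resulting 6×12 matrix has rank 5, and its Smith normal form has invariant factors (1,1,1,1,1).

The boundary map ∂_2: C_2 → C_1 maps a triangle to the signed sum of its edges. For instance
  ∂[v_0,v_2,v_3] = [v_2,v_3] − [v_0,v_3] + [v_0,v_2],
  ∂[v_1,v_2,v_5] = [v_2,v_5] − [v_1,v_5] + [v_1,v_2].
This gives a 12×6 integer matrix of rank 6; reducing to Smith normal form yields diagonal entries (1,1,1,1,1,1).

From H_k ≅ ker(∂_k) / im(∂_{k+1}) we obtain:

  H_0: rank C_0 − rank ∂_1 = 6 − 5 = 1, and the invariant factors of ∂_1 are all 1, so H_0 = Z.

(K is a triangulation of the cylinder S^1 x I.)

H_0 ≅ Z.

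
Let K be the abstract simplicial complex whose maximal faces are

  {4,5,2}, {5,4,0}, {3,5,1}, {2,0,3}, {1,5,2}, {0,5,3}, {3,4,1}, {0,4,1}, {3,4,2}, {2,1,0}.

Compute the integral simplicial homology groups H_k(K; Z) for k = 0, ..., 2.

Fix the vertex order 0 < 1 < 2 < 3 < 4 < 5 and write every simplex with vertices in increasing order. Then dim K = 2 and the simplices of K are:

  0-simplices (6): [0], [1], [2], [3], [4], [5]
  1-simplices (15): [0,1], [0,2], [0,3], [0,4], [0,5], [1,2], [1,3], [1,4], [1,5], [2,3], [2,4], [2,5], [3,4], [3,5], [4,5]
  2-simplices (10): [0,1,2], [0,1,4], [0,2,3], [0,3,5], [0,4,5], [1,2,5], [1,3,4], [1,3,5], [2,3,4], [2,4,5]

so the chain groups are C_0 ≅ Z^6, C_1 ≅ Z^15, C_2 ≅ Z^10.

The boundary map ∂_1: C_1 → C_0 is given by ∂[p,q] = [q] − [p]. For instance
  ∂[1,4] = [4] − [1].
As a 6×15 matrix over Z this has rank 5, with invariant factors (1,1,1,1,1).

Boundary ∂_2: C_2 → C_1 sends each 2-simplex [p,q,r] to [q,r] − [p,r] + [p,q]. For instance
  ∂[0,1,4] = [1,4] − [0,4] + [0,1],
  ∂[0,4,5] = [4,5] − [0,5] + [0,4].
This gives a 15×10 integer matrix of rank 10; reducing to Smith normal form yields diagonal entries (1,1,1,1,1,1,1,1,1,2).

Reading off H_k = ker ∂_k / im ∂_{k+1}:

  H_0: rank C_0 − rank ∂_1 = 6 − 5 = 1, and the invariant factors of ∂_1 are all 1, so H_0 = Z.
  H_1: rank ker ∂_1 − rank ∂_2 = (15 − 5) − 10 = 0, and ∂_2 has invariant factor 2 > 1, so H_1 = Z/2.
  H_2: rank ker ∂_2 − rank ∂_3 = (10 − 10) − 0 = 0, and there is no ∂_3, so H_2 = 0.

H_0 = Z,  H_1 = Z/2,  H_2 = 0.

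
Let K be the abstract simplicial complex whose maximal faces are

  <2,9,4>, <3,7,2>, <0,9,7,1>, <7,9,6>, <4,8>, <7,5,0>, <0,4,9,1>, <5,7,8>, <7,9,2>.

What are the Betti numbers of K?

Fix the vertex order 0 < 1 < 2 < 3 < 4 < 5 < 6 < 7 < 8 < 9 and write every simplex with vertices in increasing order. Then dim K = 3 and the simplices of K are:

  0-simplices (10): [0], [1], [2], [3], [4], [5], [6], [7], [8], [9]
  1-simplices (21): [0,1], [0,4], [0,5], [0,7], [0,9], [1,4], [1,7], [1,9], [2,3], [2,4], [2,7], [2,9], [3,7], [4,8], [4,9], [5,7], [5,8], [6,7], [6,9], [7,8], [7,9]
  2-simplices (13): [0,1,4], [0,1,7], [0,1,9], [0,4,9], [0,5,7], [0,7,9], [1,4,9], [1,7,9], [2,3,7], [2,4,9], [2,7,9], [5,7,8], [6,7,9]
  3-simplices (2): [0,1,4,9], [0,1,7,9]

giving chain groups C_0 ≅ Z^10, C_1 ≅ Z^21, C_2 ≅ Z^13, C_3 ≅ Z^2.

∂_1: C_1 → C_0 is given by ∂[p,q] = [q] − [p]. For instance
  ∂[6,9] = [9] − [6].
This gives a 10×21 integer matrix of rank 9; reducing to Smith normal form yields diagonal entries (1,1,1,1,1,1,1,1,1).

The boundary map ∂_2: C_2 → C_1 sends each 2-simplex [p,q,r] to [q,r] − [p,r] + [p,q]. For instance
  ∂[0,1,7] = [1,7] − [0,7] + [0,1],
  ∂[2,7,9] = [7,9] − [2,9] + [2,7].
The 21×13 boundary matrix has rank 11 and Smith normal form diag(1,1,1,1,1,1,1,1,1,1,1).

The boundary map ∂_3: C_3 → C_2 sends each 3-simplex σ to the alternating sum Σ_i (−1)^i (σ with its i-th vertex removed). For instance
  ∂[0,1,4,9] = [1,4,9] − [0,4,9] + [0,1,9] − [0,1,4],
  ∂[0,1,7,9] = [1,7,9] − [0,7,9] + [0,1,9] − [0,1,7].
The resulting 13×2 matrix has rank 2, and its Smith normal form has invariant factors (1,1).

Computing H_k = (kernel of ∂_k) / (image of ∂_{k+1}):

  H_0: rank C_0 − rank ∂_1 = 10 − 9 = 1, and the invariant factors of ∂_1 are all 1, so H_0 ≅ Z.
  H_1: rank ker ∂_1 − rank ∂_2 = (21 − 9) − 11 = 1, and the invariant factors of ∂_2 are all 1, so H_1 ≅ Z.
  H_2: rank ker ∂_2 − rank ∂_3 = (13 − 11) − 2 = 0, and the invariant factors of ∂_3 are all 1, so H_2 ≅ 0.
  H_3: rank ker ∂_3 − rank ∂_4 = (2 − 2) − 0 = 0, and there is no ∂_4, so H_3 ≅ 0.

Hence the Betti numbers are b_0 = 1, b_1 = 1, b_2 = 0, b_3 = 0.

b_0 = 1, b_1 = 1, b_2 = 0, b_3 = 0.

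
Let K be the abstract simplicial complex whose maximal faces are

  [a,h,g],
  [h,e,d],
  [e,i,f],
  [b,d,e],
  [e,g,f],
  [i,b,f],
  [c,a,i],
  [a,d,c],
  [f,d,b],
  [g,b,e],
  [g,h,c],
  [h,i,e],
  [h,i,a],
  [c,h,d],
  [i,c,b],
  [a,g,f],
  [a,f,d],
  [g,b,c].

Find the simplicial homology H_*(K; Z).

H_0 ≅ Z,  H_1 ≅ Z × Z/2,  H_2 = 0.

Fix the vertex order a < b < c < d < e < f < g < h < i and write every simplex with vertices in increasing order. Then dim K = 2 and the simplices of K are:

  0-simplices (9): a, b, c, d, e, f, g, h, i
  1-simplices (27): ac, ad, af, ag, ah, ai, bc, bd, be, bf, bg, bi, cd, cg, ch, ci, de, df, dh, ef, eg, eh, ei, fg, fi, gh, hi
  2-simplices (18): acd, aci, adf, afg, agh, ahi, bcg, bci, bde, bdf, beg, bfi, cdh, cgh, deh, efg, efi, ehi

so the chain groups are C_0 ≅ Z^9, C_1 ≅ Z^27, C_2 ≅ Z^18.

The boundary map ∂_1: C_1 → C_0 maps an edge to its endpoints' difference, ∂[p,q] = q − p. For instance
  ∂bi = i − b.
This gives a 9×27 integer matrix of rank 8; reducing to Smith normal form yields diagonal entries (1,1,1,1,1,1,1,1).

∂_2: C_2 → C_1 sends each 2-simplex [p,q,r] to [q,r] − [p,r] + [p,q]. For instance
  ∂beg = eg − bg + be,
  ∂afg = fg − ag + af.
This gives a 27×18 integer matrix of rank 18; reducing to Smith normal form yields diagonal entries (1,1,1,1,1,1,1,1,1,1,1,1,1,1,1,1,1,2).

Reading off H_k = ker ∂_k / im ∂_{k+1}:

  H_0: rank C_0 − rank ∂_1 = 9 − 8 = 1, and the invariant factors of ∂_1 are all 1, so H_0 ≅ Z.
  H_1: rank ker ∂_1 − rank ∂_2 = (27 − 8) − 18 = 1, and ∂_2 has invariant factor 2 > 1, so H_1 ≅ Z × Z/2.
  H_2: rank ker ∂_2 − rank ∂_3 = (18 − 18) − 0 = 0, and there is no ∂_3, so H_2 ≅ 0.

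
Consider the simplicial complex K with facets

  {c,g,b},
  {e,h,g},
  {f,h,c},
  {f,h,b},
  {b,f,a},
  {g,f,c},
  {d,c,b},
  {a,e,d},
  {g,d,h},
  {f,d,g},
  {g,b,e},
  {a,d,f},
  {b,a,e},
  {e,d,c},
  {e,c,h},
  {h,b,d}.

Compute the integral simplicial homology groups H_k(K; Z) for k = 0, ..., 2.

H_0 = Z,  H_1 = Z^2,  H_2 = Z.

Order the vertices as a < b < c < d < e < f < g < h. Listing each simplex with vertices in this order, K has dimension 2 with simplices:

  0-simplices (8): a, b, c, d, e, f, g, h
  1-simplices (24): ab, ad, ae, af, bc, bd, be, bf, bg, bh, cd, ce, cf, cg, ch, de, df, dg, dh, eg, eh, fg, fh, gh
  2-simplices (16): abe, abf, ade, adf, bcd, bcg, bdh, beg, bfh, cde, ceh, cfg, cfh, dfg, dgh, egh

so the chain groups are C_0 ≅ Z^8, C_1 ≅ Z^24, C_2 ≅ Z^16.

Boundary ∂_1: C_1 → C_0 maps an edge to its endpoints' difference, ∂[p,q] = q − p. For instance
  ∂eg = g − e.
The resulting 8×24 matrix has rank 7, and its Smith normal form has invariant factors (1,1,1,1,1,1,1).

∂_2: C_2 → C_1 sends each 2-simplex [p,q,r] to [q,r] − [p,r] + [p,q]. For instance
  ∂egh = gh − eh + eg,
  ∂adf = df − af + ad.
As a 24×16 matrix over Z this has rank 15, with invariant factors (1,1,1,1,1,1,1,1,1,1,1,1,1,1,1).

Now H_k = ker ∂_k / im ∂_{k+1}, so:

  H_0: rank C_0 − rank ∂_1 = 8 − 7 = 1, and the invariant factors of ∂_1 are all 1, so H_0 = Z.
  H_1: rank ker ∂_1 − rank ∂_2 = (24 − 7) − 15 = 2, and the invariant factors of ∂_2 are all 1, so H_1 = Z^2.
  H_2: rank ker ∂_2 − rank ∂_3 = (16 − 15) − 0 = 1, and there is no ∂_3, so H_2 = Z.

(K is a triangulation of the torus T^2.)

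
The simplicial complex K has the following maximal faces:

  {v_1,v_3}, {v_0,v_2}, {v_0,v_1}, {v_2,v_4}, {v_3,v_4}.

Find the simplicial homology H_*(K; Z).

H_0 ≅ Z,  H_1 ≅ Z.

K has 5 vertices, 5 edges.
rank ∂_0 = 0, rank ∂_1 = 4 ⇒ b_0 = 5 − 0 − 4 = 1; all invariant factors of ∂_1 are 1 so no torsion. So H_0 = Z.
rank ∂_1 = 4, rank ∂_2 = 0 ⇒ b_1 = 5 − 4 − 0 = 1. So H_1 = Z.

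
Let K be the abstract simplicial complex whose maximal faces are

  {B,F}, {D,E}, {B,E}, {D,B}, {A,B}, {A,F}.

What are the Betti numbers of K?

Order the vertices as A < B < D < E < F. Listing each simplex with vertices in this order, K has dimension 1 with simplices:

  0-simplices (5): A, B, D, E, F
  1-simplices (6): AB, AF, BD, BE, BF, DE

so the chain groups are C_0 ≅ Z^5, C_1 ≅ Z^6.

The boundary map ∂_1: C_1 → C_0 is given by ∂[p,q] = [q] − [p]. For instance
  ∂DE = E − D.
The resulting 5×6 matrix has rank 4, and its Smith normal form has invariant factors (1,1,1,1).

Computing H_k = (kernel of ∂_k) / (image of ∂_{k+1}):

  H_0: rank C_0 − rank ∂_1 = 5 − 4 = 1, and the invariant factors of ∂_1 are all 1, so H_0 ≅ Z.
  H_1: rank ker ∂_1 − rank ∂_2 = (6 − 4) − 0 = 2, and there is no ∂_2, so H_1 ≅ Z^2.

Hence the Betti numbers are b_0 = 1, b_1 = 2.

b_0 = 1, b_1 = 2.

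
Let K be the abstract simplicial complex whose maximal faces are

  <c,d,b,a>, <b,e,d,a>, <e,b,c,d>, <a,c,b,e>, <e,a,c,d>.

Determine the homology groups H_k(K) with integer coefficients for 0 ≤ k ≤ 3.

Fix the vertex order a < b < c < d < e and write every simplex with vertices in increasing order. Then dim K = 3 and the simplices of K are:

  0-simplices (5): a, b, c, d, e
  1-simplices (10): ab, ac, ad, ae, bc, bd, be, cd, ce, de
  2-simplices (10): abc, abd, abe, acd, ace, ade, bcd, bce, bde, cde
  3-simplices (5): abcd, abce, abde, acde, bcde

so the chain groups are C_0 ≅ Z^5, C_1 ≅ Z^10, C_2 ≅ Z^10, C_3 ≅ Z^5.

Boundary ∂_1: C_1 → C_0 maps an edge to its endpoints' difference, ∂[p,q] = q − p. For instance
  ∂ae = e − a.
The 5×10 boundary matrix has rank 4 and Smith normal form diag(1,1,1,1).

∂_2: C_2 → C_1 maps a triangle to the signed sum of its edges. For instance
  ∂bde = de − be + bd,
  ∂abd = bd − ad + ab.
As a 10×10 matrix over Z this has rank 6, with invariant factors (1,1,1,1,1,1).

Boundary ∂_3: C_3 → C_2 sends each 3-simplex σ to the alternating sum Σ_i (−1)^i (σ with its i-th vertex removed). For instance
  ∂abde = bde − ade + abe − abd,
  ∂abce = bce − ace + abe − abc.
This gives a 10×5 integer matrix of rank 4; reducing to Smith normal form yields diagonal entries (1,1,1,1).

Now H_k = ker ∂_k / im ∂_{k+1}, so:

  H_0: rank C_0 − rank ∂_1 = 5 − 4 = 1, and the invariant factors of ∂_1 are all 1, so H_0 ≅ Z.
  H_1: rank ker ∂_1 − rank ∂_2 = (10 − 4) − 6 = 0, and the invariant factors of ∂_2 are all 1, so H_1 ≅ 0.
  H_2: rank ker ∂_2 − rank ∂_3 = (10 − 6) − 4 = 0, and the invariant factors of ∂_3 are all 1, so H_2 ≅ 0.
  H_3: rank ker ∂_3 − rank ∂_4 = (5 − 4) − 0 = 1, and there is no ∂_4, so H_3 ≅ Z.

As a check, the Euler characteristic is 5 − 10 + 10 − 5 = 0, which agrees with 1 − 0 + 0 − 1 = 0.

H_0 = Z,  H_1 = 0,  H_2 = 0,  H_3 = Z.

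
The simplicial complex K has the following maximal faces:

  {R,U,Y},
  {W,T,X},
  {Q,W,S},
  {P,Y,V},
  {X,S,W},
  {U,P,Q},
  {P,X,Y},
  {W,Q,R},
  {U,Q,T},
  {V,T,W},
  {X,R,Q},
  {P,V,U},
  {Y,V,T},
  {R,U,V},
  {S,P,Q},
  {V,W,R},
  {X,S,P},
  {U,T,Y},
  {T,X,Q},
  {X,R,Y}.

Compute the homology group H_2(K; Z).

H_2 ≅ 0.

Take the total order P < Q < R < S < T < U < V < W < X < Y on the vertex set. Then K (dimension 2) consists of the simplices:

  0-simplices (10): P, Q, R, S, T, U, V, W, X, Y
  1-simplices (30): PQ, PS, PU, PV, PX, PY, QR, QS, QT, QU, QW, QX, RU, RV, RW, RX, RY, SW, SX, TU, TV, TW, TX, TY, UV, UY, VW, VY, WX, XY
  2-simplices (20): PQS, PQU, PSX, PUV, PVY, PXY, QRW, QRX, QSW, QTU, QTX, RUV, RUY, RVW, RXY, SWX, TUY, TVW, TVY, TWX

giving chain groups C_0 ≅ Z^10, C_1 ≅ Z^30, C_2 ≅ Z^20.

∂_1: C_1 → C_0 is given by ∂[p,q] = [q] − [p].
As a 10×30 matrix over Z this has rank 9, with invariant factors (1,1,1,1,1,1,1,1,1).

The boundary map ∂_2: C_2 → C_1 maps a triangle to the signed sum of its edges. For instance
  ∂PXY = XY − PY + PX,
  ∂PQS = QS − PS + PQ.
This gives a 30×20 integer matrix of rank 20; reducing to Smith normal form yields diagonal entries (1,1,1,1,1,1,1,1,1,1,1,1,1,1,1,1,1,1,1,2).

Now H_k = ker ∂_k / im ∂_{k+1}, so:

  H_2: rank ker ∂_2 − rank ∂_3 = (20 − 20) − 0 = 0, and there is no ∂_3, so H_2 = 0.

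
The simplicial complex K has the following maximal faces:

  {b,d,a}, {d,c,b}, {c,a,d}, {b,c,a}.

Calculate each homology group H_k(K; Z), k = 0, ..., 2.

H_0 ≅ Z,  H_1 = 0,  H_2 ≅ Z.

Order the vertices as a < b < c < d. Listing each simplex with vertices in this order, K has dimension 2 with simplices:

  0-simplices (4): a, b, c, d
  1-simplices (6): ab, ac, ad, bc, bd, cd
  2-simplices (4): abc, abd, acd, bcd

giving chain groups C_0 ≅ Z^4, C_1 ≅ Z^6, C_2 ≅ Z^4.

∂_1: C_1 → C_0 maps an edge to its endpoints' difference, ∂[p,q] = q − p. For instance
  ∂ad = d − a.
The 4×6 boundary matrix has rank 3 and Smith normal form diag(1,1,1).

Boundary ∂_2: C_2 → C_1 maps a triangle to the signed sum of its edges. For instance
  ∂acd = cd − ad + ac,
  ∂abc = bc − ac + ab.
As a 6×4 matrix over Z this has rank 3, with invariant factors (1,1,1).

Now H_k = ker ∂_k / im ∂_{k+1}, so:

  H_0: rank C_0 − rank ∂_1 = 4 − 3 = 1, and the invariant factors of ∂_1 are all 1, so H_0 ≅ Z.
  H_1: rank ker ∂_1 − rank ∂_2 = (6 − 3) − 3 = 0, and the invariant factors of ∂_2 are all 1, so H_1 ≅ 0.
  H_2: rank ker ∂_2 − rank ∂_3 = (4 − 3) − 0 = 1, and there is no ∂_3, so H_2 ≅ Z.

As a check, the Euler characteristic is 4 − 6 + 4 = 2, which agrees with 1 − 0 + 1 = 2.
(K is a triangulation of the 2-sphere S^2.)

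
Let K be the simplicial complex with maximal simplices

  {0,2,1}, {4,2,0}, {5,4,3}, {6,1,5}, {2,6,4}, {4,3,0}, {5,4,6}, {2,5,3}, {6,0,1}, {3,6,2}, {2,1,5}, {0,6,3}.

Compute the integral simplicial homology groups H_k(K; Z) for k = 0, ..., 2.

H_0 ≅ Z,  H_1 ≅ Z/2Z,  H_2 = 0.

Take the total order 0 < 1 < 2 < 3 < 4 < 5 < 6 on the vertex set. Then K (dimension 2) consists of the simplices:

  0-simplices (7): [0], [1], [2], [3], [4], [5], [6]
  1-simplices (18): [0,1], [0,2], [0,3], [0,4], [0,6], [1,2], [1,5], [1,6], [2,3], [2,4], [2,5], [2,6], [3,4], [3,5], [3,6], [4,5], [4,6], [5,6]
  2-simplices (12): [0,1,2], [0,1,6], [0,2,4], [0,3,4], [0,3,6], [1,2,5], [1,5,6], [2,3,5], [2,3,6], [2,4,6], [3,4,5], [4,5,6]

giving chain groups C_0 ≅ Z^7, C_1 ≅ Z^18, C_2 ≅ Z^12.

Boundary ∂_1: C_1 → C_0 is given by ∂[p,q] = [q] − [p]. For instance
  ∂[0,6] = [6] − [0].
The resulting 7×18 matrix has rank 6, and its Smith normal form has invariant factors (1,1,1,1,1,1).

The boundary map ∂_2: C_2 → C_1 sends each 2-simplex [p,q,r] to [q,r] − [p,r] + [p,q]. For instance
  ∂[3,4,5] = [4,5] − [3,5] + [3,4],
  ∂[0,3,4] = [3,4] − [0,4] + [0,3].
This gives a 18×12 integer matrix of rank 12; reducing to Smith normal form yields diagonal entries (1,1,1,1,1,1,1,1,1,1,1,2).

Reading off H_k = ker ∂_k / im ∂_{k+1}:

  H_0: rank C_0 − rank ∂_1 = 7 − 6 = 1, and the invariant factors of ∂_1 are all 1, so H_0 ≅ Z.
  H_1: rank ker ∂_1 − rank ∂_2 = (18 − 6) − 12 = 0, and ∂_2 has invariant factor 2 > 1, so H_1 ≅ Z/2Z.
  H_2: rank ker ∂_2 − rank ∂_3 = (12 − 12) − 0 = 0, and there is no ∂_3, so H_2 ≅ 0.

As a check, the Euler characteristic is 7 − 18 + 12 = 1, which agrees with 1 − 0 + 0 = 1.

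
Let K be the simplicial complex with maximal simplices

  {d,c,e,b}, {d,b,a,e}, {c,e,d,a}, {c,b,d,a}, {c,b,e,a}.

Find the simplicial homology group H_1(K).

H_1 ≅ 0.

Order the vertices as a < b < c < d < e. Listing each simplex with vertices in this order, K has dimension 3 with simplices:

  0-simplices (5): a, b, c, d, e
  1-simplices (10): ab, ac, ad, ae, bc, bd, be, cd, ce, de
  2-simplices (10): abc, abd, abe, acd, ace, ade, bcd, bce, bde, cde
  3-simplices (5): abcd, abce, abde, acde, bcde

so the chain groups are C_0 ≅ Z^5, C_1 ≅ Z^10, C_2 ≅ Z^10, C_3 ≅ Z^5.

The boundary map ∂_1: C_1 → C_0 maps an edge to its endpoints' difference, ∂[p,q] = q − p.
The 5×10 boundary matrix has rank 4 and Smith normal form diag(1,1,1,1).

The boundary map ∂_2: C_2 → C_1 acts by ∂[p,q,r] = [q,r] − [p,r] + [p,q]. For instance
  ∂cde = de − ce + cd,
  ∂abc = bc − ac + ab.
As a 10×10 matrix over Z this has rank 6, with invariant factors (1,1,1,1,1,1).

The boundary map ∂_3: C_3 → C_2 sends each 3-simplex σ to the alternating sum Σ_i (−1)^i (σ with its i-th vertex removed). For instance
  ∂abcd = bcd − acd + abd − abc,
  ∂abce = bce − ace + abe − abc.
This gives a 10×5 integer matrix of rank 4; reducing to Smith normal form yields diagonal entries (1,1,1,1).

Reading off H_k = ker ∂_k / im ∂_{k+1}:

  H_1: rank ker ∂_1 − rank ∂_2 = (10 − 4) − 6 = 0, and the invariant factors of ∂_2 are all 1, so H_1 ≅ 0.

(K is a triangulation of the 3-sphere S^3.)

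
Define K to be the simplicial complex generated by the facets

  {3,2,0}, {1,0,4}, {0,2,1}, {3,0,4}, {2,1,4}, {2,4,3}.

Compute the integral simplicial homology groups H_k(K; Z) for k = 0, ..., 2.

We work with the vertex ordering 0 < 1 < 2 < 3 < 4. The simplices of K, each written with vertices in increasing order, are:

  0-simplices (5): [0], [1], [2], [3], [4]
  1-simplices (9): [0,1], [0,2], [0,3], [0,4], [1,2], [1,4], [2,3], [2,4], [3,4]
  2-simplices (6): [0,1,2], [0,1,4], [0,2,3], [0,3,4], [1,2,4], [2,3,4]

Hence C_0 ≅ Z^5, C_1 ≅ Z^9, C_2 ≅ Z^6.

∂_1: C_1 → C_0 maps an edge to its endpoints' difference, ∂[p,q] = q − p. For instance
  ∂[0,1] = [1] − [0].
This gives a 5×9 integer matrix of rank 4; reducing to Smith normal form yields diagonal entries (1,1,1,1).

Boundary ∂_2: C_2 → C_1 sends each 2-simplex [p,q,r] to [q,r] − [p,r] + [p,q]. For instance
  ∂[0,2,3] = [2,3] − [0,3] + [0,2],
  ∂[0,1,2] = [1,2] − [0,2] + [0,1].
The 9×6 boundary matrix has rank 5 and Smith normal form diag(1,1,1,1,1).

Computing H_k = (kernel of ∂_k) / (image of ∂_{k+1}):

  H_0: rank C_0 − rank ∂_1 = 5 − 4 = 1, and the invariant factors of ∂_1 are all 1, so H_0 = Z.
  H_1: rank ker ∂_1 − rank ∂_2 = (9 − 4) − 5 = 0, and the invariant factors of ∂_2 are all 1, so H_1 = 0.
  H_2: rank ker ∂_2 − rank ∂_3 = (6 − 5) − 0 = 1, and there is no ∂_3, so H_2 = Z.

As a check, the Euler characteristic is 5 − 9 + 6 = 2, which agrees with 1 − 0 + 1 = 2.
(K is a triangulation of the 2-sphere S^2.)

H_0 = Z,  H_1 = 0,  H_2 = Z.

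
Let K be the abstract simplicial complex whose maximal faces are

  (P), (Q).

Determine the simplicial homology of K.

H_0 ≅ Z^2.

Take the total order P < Q on the vertex set. Then K (dimension 0) consists of the simplices:

  0-simplices (2): P, Q

so the chain groups are C_0 ≅ Z^2.

Now H_k = ker ∂_k / im ∂_{k+1}, so:

  H_0: rank C_0 − rank ∂_1 = 2 − 0 = 2, and there is no ∂_1, so H_0 ≅ Z^2.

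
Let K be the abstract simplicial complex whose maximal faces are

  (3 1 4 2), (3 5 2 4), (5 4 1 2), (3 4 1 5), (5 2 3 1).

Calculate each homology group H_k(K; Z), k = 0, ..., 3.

H_0 ≅ Z,  H_1 = 0,  H_2 = 0,  H_3 ≅ Z.

Order the vertices as 1 < 2 < 3 < 4 < 5. Listing each simplex with vertices in this order, K has dimension 3 with simplices:

  0-simplices (5): [1], [2], [3], [4], [5]
  1-simplices (10): [1,2], [1,3], [1,4], [1,5], [2,3], [2,4], [2,5], [3,4], [3,5], [4,5]
  2-simplices (10): [1,2,3], [1,2,4], [1,2,5], [1,3,4], [1,3,5], [1,4,5], [2,3,4], [2,3,5], [2,4,5], [3,4,5]
  3-simplices (5): [1,2,3,4], [1,2,3,5], [1,2,4,5], [1,3,4,5], [2,3,4,5]

so the chain groups are C_0 ≅ Z^5, C_1 ≅ Z^10, C_2 ≅ Z^10, C_3 ≅ Z^5.

The boundary map ∂_1: C_1 → C_0 is given by ∂[p,q] = [q] − [p].
As a 5×10 matrix over Z this has rank 4, with invariant factors (1,1,1,1).

∂_2: C_2 → C_1 sends each 2-simplex [p,q,r] to [q,r] − [p,r] + [p,q]. For instance
  ∂[1,2,3] = [2,3] − [1,3] + [1,2],
  ∂[1,2,5] = [2,5] − [1,5] + [1,2].
The resulting 10×10 matrix has rank 6, and its Smith normal form has invariant factors (1,1,1,1,1,1).

The boundary map ∂_3: C_3 → C_2 sends each 3-simplex σ to the alternating sum Σ_i (−1)^i (σ with its i-th vertex removed). For instance
  ∂[2,3,4,5] = [3,4,5] − [2,4,5] + [2,3,5] − [2,3,4],
  ∂[1,3,4,5] = [3,4,5] − [1,4,5] + [1,3,5] − [1,3,4].
This gives a 10×5 integer matrix of rank 4; reducing to Smith normal form yields diagonal entries (1,1,1,1).

Reading off H_k = ker ∂_k / im ∂_{k+1}:

  H_0: rank C_0 − rank ∂_1 = 5 − 4 = 1, and the invariant factors of ∂_1 are all 1, so H_0 ≅ Z.
  H_1: rank ker ∂_1 − rank ∂_2 = (10 − 4) − 6 = 0, and the invariant factors of ∂_2 are all 1, so H_1 ≅ 0.
  H_2: rank ker ∂_2 − rank ∂_3 = (10 − 6) − 4 = 0, and the invariant factors of ∂_3 are all 1, so H_2 ≅ 0.
  H_3: rank ker ∂_3 − rank ∂_4 = (5 − 4) − 0 = 1, and there is no ∂_4, so H_3 ≅ Z.

As a check, the Euler characteristic is 5 − 10 + 10 − 5 = 0, which agrees with 1 − 0 + 0 − 1 = 0.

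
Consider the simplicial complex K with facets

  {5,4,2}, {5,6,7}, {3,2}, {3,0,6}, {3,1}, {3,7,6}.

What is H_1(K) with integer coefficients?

Take the total order 0 < 1 < 2 < 3 < 4 < 5 < 6 < 7 on the vertex set. Then K (dimension 2) consists of the simplices:

  0-simplices (8): [0], [1], [2], [3], [4], [5], [6], [7]
  1-simplices (12): [0,3], [0,6], [1,3], [2,3], [2,4], [2,5], [3,6], [3,7], [4,5], [5,6], [5,7], [6,7]
  2-simplices (4): [0,3,6], [2,4,5], [3,6,7], [5,6,7]

so the chain groups are C_0 ≅ Z^8, C_1 ≅ Z^12, C_2 ≅ Z^4.

∂_1: C_1 → C_0 maps an edge to its endpoints' difference, ∂[p,q] = q − p. For instance
  ∂[0,6] = [6] − [0].
This gives a 8×12 integer matrix of rank 7; reducing to Smith normal form yields diagonal entries (1,1,1,1,1,1,1).

Boundary ∂_2: C_2 → C_1 maps a triangle to the signed sum of its edges. For instance
  ∂[2,4,5] = [4,5] − [2,5] + [2,4],
  ∂[3,6,7] = [6,7] − [3,7] + [3,6].
The resulting 12×4 matrix has rank 4, and its Smith normal form has invariant factors (1,1,1,1).

Reading off H_k = ker ∂_k / im ∂_{k+1}:

  H_1: rank ker ∂_1 − rank ∂_2 = (12 − 7) − 4 = 1, and the invariant factors of ∂_2 are all 1, so H_1 = Z.

H_1 = Z.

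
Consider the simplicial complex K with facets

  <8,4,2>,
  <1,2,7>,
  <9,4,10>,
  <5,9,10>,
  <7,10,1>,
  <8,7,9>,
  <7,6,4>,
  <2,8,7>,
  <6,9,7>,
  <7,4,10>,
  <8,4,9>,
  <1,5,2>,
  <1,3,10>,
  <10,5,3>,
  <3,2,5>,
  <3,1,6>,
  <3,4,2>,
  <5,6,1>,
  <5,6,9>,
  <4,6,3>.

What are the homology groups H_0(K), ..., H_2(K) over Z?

Order the vertices as 1 < 2 < 3 < 4 < 5 < 6 < 7 < 8 < 9 < 10. Listing each simplex with vertices in this order, K has dimension 2 with simplices:

  0-simplices (10): [1], [2], [3], [4], [5], [6], [7], [8], [9], [10]
  1-simplices (30): (30 of them)
  2-simplices (20): (20 of them)

Hence C_0 ≅ Z^10, C_1 ≅ Z^30, C_2 ≅ Z^20.

The boundary map ∂_1: C_1 → C_0 maps an edge to its endpoints' difference, ∂[p,q] = q − p. For instance
  ∂[7,8] = [8] − [7].
The resulting 10×30 matrix has rank 9, and its Smith normal form has invariant factors (1,1,1,1,1,1,1,1,1).

The boundary map ∂_2: C_2 → C_1 maps a triangle to the signed sum of its edges. For instance
  ∂[4,7,10] = [7,10] − [4,10] + [4,7],
  ∂[3,4,6] = [4,6] − [3,6] + [3,4].
The 30×20 boundary matrix has rank 20 and Smith normal form diag(1,1,1,1,1,1,1,1,1,1,1,1,1,1,1,1,1,1,1,2).

From H_k ≅ ker(∂_k) / im(∂_{k+1}) we obtain:

  H_0: rank C_0 − rank ∂_1 = 10 − 9 = 1, and the invariant factors of ∂_1 are all 1, so H_0 = Z.
  H_1: rank ker ∂_1 − rank ∂_2 = (30 − 9) − 20 = 1, and ∂_2 has invariant factor 2 > 1, so H_1 = Z ⊕ Z/2.
  H_2: rank ker ∂_2 − rank ∂_3 = (20 − 20) − 0 = 0, and there is no ∂_3, so H_2 = 0.

As a check, the Euler characteristic is 10 − 30 + 20 = 0, which agrees with 1 − 1 + 0 = 0.
(K is a triangulation of the Klein bottle.)

H_0 ≅ Z,  H_1 ≅ Z ⊕ Z/2,  H_2 = 0.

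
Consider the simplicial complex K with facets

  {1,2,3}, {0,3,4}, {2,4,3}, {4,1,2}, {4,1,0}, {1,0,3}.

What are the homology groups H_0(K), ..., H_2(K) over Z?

H_0 ≅ Z,  H_1 = 0,  H_2 ≅ Z.

Order the vertices as 0 < 1 < 2 < 3 < 4. Listing each simplex with vertices in this order, K has dimension 2 with simplices:

  0-simplices (5): [0], [1], [2], [3], [4]
  1-simplices (9): [0,1], [0,3], [0,4], [1,2], [1,3], [1,4], [2,3], [2,4], [3,4]
  2-simplices (6): [0,1,3], [0,1,4], [0,3,4], [1,2,3], [1,2,4], [2,3,4]

Hence C_0 ≅ Z^5, C_1 ≅ Z^9, C_2 ≅ Z^6.

Boundary ∂_1: C_1 → C_0 maps an edge to its endpoints' difference, ∂[p,q] = q − p.
As a 5×9 matrix over Z this has rank 4, with invariant factors (1,1,1,1).

The boundary map ∂_2: C_2 → C_1 maps a triangle to the signed sum of its edges. For instance
  ∂[2,3,4] = [3,4] − [2,4] + [2,3],
  ∂[1,2,4] = [2,4] − [1,4] + [1,2].
The resulting 9×6 matrix has rank 5, and its Smith normal form has invariant factors (1,1,1,1,1).

Reading off H_k = ker ∂_k / im ∂_{k+1}:

  H_0: rank C_0 − rank ∂_1 = 5 − 4 = 1, and the invariant factors of ∂_1 are all 1, so H_0 = Z.
  H_1: rank ker ∂_1 − rank ∂_2 = (9 − 4) − 5 = 0, and the invariant factors of ∂_2 are all 1, so H_1 = 0.
  H_2: rank ker ∂_2 − rank ∂_3 = (6 − 5) − 0 = 1, and there is no ∂_3, so H_2 = Z.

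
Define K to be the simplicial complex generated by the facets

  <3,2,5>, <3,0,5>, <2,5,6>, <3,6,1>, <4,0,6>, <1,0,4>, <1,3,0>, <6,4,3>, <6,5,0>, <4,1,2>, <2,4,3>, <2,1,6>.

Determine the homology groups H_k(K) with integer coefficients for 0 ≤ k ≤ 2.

Order the vertices as 0 < 1 < 2 < 3 < 4 < 5 < 6. Listing each simplex with vertices in this order, K has dimension 2 with simplices:

  0-simplices (7): [0], [1], [2], [3], [4], [5], [6]
  1-simplices (18): [0,1], [0,3], [0,4], [0,5], [0,6], [1,2], [1,3], [1,4], [1,6], [2,3], [2,4], [2,5], [2,6], [3,4], [3,5], [3,6], [4,6], [5,6]
  2-simplices (12): [0,1,3], [0,1,4], [0,3,5], [0,4,6], [0,5,6], [1,2,4], [1,2,6], [1,3,6], [2,3,4], [2,3,5], [2,5,6], [3,4,6]

Hence C_0 ≅ Z^7, C_1 ≅ Z^18, C_2 ≅ Z^12.

The boundary map ∂_1: C_1 → C_0 is given by ∂[p,q] = [q] − [p]. For instance
  ∂[1,6] = [6] − [1].
As a 7×18 matrix over Z this has rank 6, with invariant factors (1,1,1,1,1,1).

The boundary map ∂_2: C_2 → C_1 acts by ∂[p,q,r] = [q,r] − [p,r] + [p,q]. For instance
  ∂[0,5,6] = [5,6] − [0,6] + [0,5],
  ∂[0,1,4] = [1,4] − [0,4] + [0,1].
This gives a 18×12 integer matrix of rank 12; reducing to Smith normal form yields diagonal entries (1,1,1,1,1,1,1,1,1,1,1,2).

From H_k ≅ ker(∂_k) / im(∂_{k+1}) we obtain:

  H_0: rank C_0 − rank ∂_1 = 7 − 6 = 1, and the invariant factors of ∂_1 are all 1, so H_0 ≅ Z.
  H_1: rank ker ∂_1 − rank ∂_2 = (18 − 6) − 12 = 0, and ∂_2 has invariant factor 2 > 1, so H_1 ≅ Z/2Z.
  H_2: rank ker ∂_2 − rank ∂_3 = (12 − 12) − 0 = 0, and there is no ∂_3, so H_2 ≅ 0.

As a check, the Euler characteristic is 7 − 18 + 12 = 1, which agrees with 1 − 0 + 0 = 1.

H_0 ≅ Z,  H_1 ≅ Z/2Z,  H_2 = 0.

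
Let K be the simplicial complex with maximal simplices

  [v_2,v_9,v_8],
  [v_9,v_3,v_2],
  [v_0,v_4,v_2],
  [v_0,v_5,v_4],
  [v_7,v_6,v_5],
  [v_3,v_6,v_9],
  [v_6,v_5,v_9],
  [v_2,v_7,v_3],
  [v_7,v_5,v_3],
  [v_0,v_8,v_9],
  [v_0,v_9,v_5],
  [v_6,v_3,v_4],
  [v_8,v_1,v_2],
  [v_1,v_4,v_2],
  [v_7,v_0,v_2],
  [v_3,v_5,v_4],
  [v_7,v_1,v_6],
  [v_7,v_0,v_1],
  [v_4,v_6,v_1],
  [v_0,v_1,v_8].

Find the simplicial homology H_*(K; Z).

Take the total order v_0 < v_1 < v_2 < v_3 < v_4 < v_5 < v_6 < v_7 < v_8 < v_9 on the vertex set. Then K (dimension 2) consists of the simplices:

  0-simplices (10): [v_0], [v_1], [v_2], [v_3], [v_4], [v_5], [v_6], [v_7], [v_8], [v_9]
  1-simplices (30): (30 of them)
  2-simplices (20): (20 of them)

Hence C_0 ≅ Z^10, C_1 ≅ Z^30, C_2 ≅ Z^20.

Boundary ∂_1: C_1 → C_0 is given by ∂[p,q] = [q] − [p]. For instance
  ∂[v_3,v_5] = [v_5] − [v_3].
The resulting 10×30 matrix has rank 9, and its Smith normal form has invariant factors (1,1,1,1,1,1,1,1,1).

Boundary ∂_2: C_2 → C_1 acts by ∂[p,q,r] = [q,r] − [p,r] + [p,q]. For instance
  ∂[v_0,v_5,v_9] = [v_5,v_9] − [v_0,v_9] + [v_0,v_5],
  ∂[v_0,v_1,v_8] = [v_1,v_8] − [v_0,v_8] + [v_0,v_1].
The 30×20 boundary matrix has rank 20 and Smith normal form diag(1,1,1,1,1,1,1,1,1,1,1,1,1,1,1,1,1,1,1,2).

Computing H_k = (kernel of ∂_k) / (image of ∂_{k+1}):

  H_0: rank C_0 − rank ∂_1 = 10 − 9 = 1, and the invariant factors of ∂_1 are all 1, so H_0 ≅ Z.
  H_1: rank ker ∂_1 − rank ∂_2 = (30 − 9) − 20 = 1, and ∂_2 has invariant factor 2 > 1, so H_1 ≅ Z × Z/2.
  H_2: rank ker ∂_2 − rank ∂_3 = (20 − 20) − 0 = 0, and there is no ∂_3, so H_2 ≅ 0.

H_0 = Z,  H_1 = Z × Z/2,  H_2 = 0.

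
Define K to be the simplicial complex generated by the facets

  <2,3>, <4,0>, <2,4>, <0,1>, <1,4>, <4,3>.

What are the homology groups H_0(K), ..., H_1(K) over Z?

Fix the vertex order 0 < 1 < 2 < 3 < 4 and write every simplex with vertices in increasing order. Then dim K = 1 and the simplices of K are:

  0-simplices (5): [0], [1], [2], [3], [4]
  1-simplices (6): [0,1], [0,4], [1,4], [2,3], [2,4], [3,4]

Hence C_0 ≅ Z^5, C_1 ≅ Z^6.

The boundary map ∂_1: C_1 → C_0 is given by ∂[p,q] = [q] − [p]. For instance
  ∂[0,4] = [4] − [0].
As a 5×6 matrix over Z this has rank 4, with invariant factors (1,1,1,1).

From H_k ≅ ker(∂_k) / im(∂_{k+1}) we obtain:

  H_0: rank C_0 − rank ∂_1 = 5 − 4 = 1, and the invariant factors of ∂_1 are all 1, so H_0 = Z.
  H_1: rank ker ∂_1 − rank ∂_2 = (6 − 4) − 0 = 2, and there is no ∂_2, so H_1 = Z^2.

(K is a triangulation of a wedge of 2 circles.)

H_0 = Z,  H_1 = Z^2.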